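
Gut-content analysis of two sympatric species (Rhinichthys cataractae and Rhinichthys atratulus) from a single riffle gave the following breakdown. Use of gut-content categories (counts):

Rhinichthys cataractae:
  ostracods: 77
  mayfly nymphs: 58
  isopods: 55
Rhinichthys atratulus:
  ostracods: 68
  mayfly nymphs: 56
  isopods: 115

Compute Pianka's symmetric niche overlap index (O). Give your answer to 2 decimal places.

Proportions for Rhinichthys cataractae (n=190): 77/190=0.4053, 58/190=0.3053, 55/190=0.2895
Proportions for Rhinichthys atratulus (n=239): 68/239=0.2845, 56/239=0.2343, 115/239=0.4812
Σ p₁ᵢp₂ᵢ = 0.115308 + 0.071532 + 0.139307 = 0.326147
Σp_1ᵢ² = 0.4053² + 0.3053² + 0.2895² = 0.164268 + 0.093208 + 0.083810 = 0.341286
Σp_2ᵢ² = 0.2845² + 0.2343² + 0.4812² = 0.080940 + 0.054896 + 0.231553 = 0.367389
O = 0.326147 / √(0.341286 × 0.367389) = 0.326147 / 0.3540971 = 0.9211

0.92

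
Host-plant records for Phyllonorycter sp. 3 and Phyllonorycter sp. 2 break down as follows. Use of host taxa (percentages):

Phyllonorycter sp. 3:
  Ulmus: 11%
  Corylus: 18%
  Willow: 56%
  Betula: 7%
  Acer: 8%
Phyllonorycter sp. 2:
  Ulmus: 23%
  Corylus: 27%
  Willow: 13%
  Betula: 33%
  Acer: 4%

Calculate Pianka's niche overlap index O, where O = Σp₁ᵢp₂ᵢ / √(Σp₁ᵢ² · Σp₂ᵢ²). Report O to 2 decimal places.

0.57

Convert percentages to proportions (divide by 100).
Σ p₁ᵢp₂ᵢ = 0.0253 + 0.0486 + 0.0728 + 0.0231 + 0.0032 = 0.1730
Σp_1ᵢ² = 0.11² + 0.18² + 0.56² + 0.07² + 0.08² = 0.0121 + 0.0324 + 0.3136 + 0.0049 + 0.0064 = 0.3694
Σp_2ᵢ² = 0.23² + 0.27² + 0.13² + 0.33² + 0.04² = 0.0529 + 0.0729 + 0.0169 + 0.1089 + 0.0016 = 0.2532
O = 0.1730 / √(0.3694 × 0.2532) = 0.1730 / 0.30583 = 0.5657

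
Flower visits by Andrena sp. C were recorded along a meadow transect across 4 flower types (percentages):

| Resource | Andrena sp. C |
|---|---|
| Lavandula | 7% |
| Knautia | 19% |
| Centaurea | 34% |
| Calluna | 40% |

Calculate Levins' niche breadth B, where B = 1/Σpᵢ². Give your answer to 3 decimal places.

3.159

Convert percentages to proportions (divide by 100).
Σpᵢ² = 0.07² + 0.19² + 0.34² + 0.40² = 0.0049 + 0.0361 + 0.1156 + 0.1600 = 0.3166
B = 1 / 0.3166 = 3.15856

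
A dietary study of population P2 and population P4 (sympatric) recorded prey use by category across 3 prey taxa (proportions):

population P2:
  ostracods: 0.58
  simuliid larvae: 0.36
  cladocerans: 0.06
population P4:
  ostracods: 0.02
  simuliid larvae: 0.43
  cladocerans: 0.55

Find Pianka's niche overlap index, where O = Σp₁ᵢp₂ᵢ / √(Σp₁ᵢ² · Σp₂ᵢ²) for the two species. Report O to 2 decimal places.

Σ p₁ᵢp₂ᵢ = 0.0116 + 0.1548 + 0.0330 = 0.1994
Σp_1ᵢ² = 0.58² + 0.36² + 0.06² = 0.3364 + 0.1296 + 0.0036 = 0.4696
Σp_2ᵢ² = 0.02² + 0.43² + 0.55² = 0.0004 + 0.1849 + 0.3025 = 0.4878
O = 0.1994 / √(0.4696 × 0.4878) = 0.1994 / 0.47861 = 0.4166

0.42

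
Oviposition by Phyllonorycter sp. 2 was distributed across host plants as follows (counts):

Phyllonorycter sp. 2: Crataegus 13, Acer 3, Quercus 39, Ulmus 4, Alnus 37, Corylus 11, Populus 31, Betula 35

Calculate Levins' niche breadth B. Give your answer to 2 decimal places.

Proportions for Phyllonorycter sp. 2 (n=173): 13/173=0.0751, 3/173=0.0173, 39/173=0.2254, 4/173=0.0231, 37/173=0.2139, 11/173=0.0636, 31/173=0.1792, 35/173=0.2023
Σpᵢ² = 0.0751² + 0.0173² + 0.2254² + 0.0231² + 0.2139² + 0.0636² + 0.1792² + 0.2023² = 0.005640 + 0.000299 + 0.050805 + 0.000534 + 0.045753 + 0.004045 + 0.032113 + 0.040925 = 0.180114
B = 1 / 0.180114 = 5.5520

5.55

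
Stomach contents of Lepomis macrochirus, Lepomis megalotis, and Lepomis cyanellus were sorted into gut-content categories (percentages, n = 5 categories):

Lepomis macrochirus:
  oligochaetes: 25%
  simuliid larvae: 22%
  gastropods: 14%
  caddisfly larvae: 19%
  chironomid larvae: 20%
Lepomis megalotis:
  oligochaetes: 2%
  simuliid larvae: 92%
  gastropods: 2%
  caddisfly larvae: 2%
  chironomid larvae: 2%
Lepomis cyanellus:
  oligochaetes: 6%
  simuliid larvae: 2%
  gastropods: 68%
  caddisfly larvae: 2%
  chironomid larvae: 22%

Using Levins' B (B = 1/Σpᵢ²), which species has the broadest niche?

Convert percentages to proportions (divide by 100).
Σp_macrᵢ² = 0.25² + 0.22² + 0.14² + 0.19² + 0.20² = 0.0625 + 0.0484 + 0.0196 + 0.0361 + 0.0400 = 0.2066
B_macr = 1 / 0.2066 = 4.8403
Σp_megaᵢ² = 0.02² + 0.92² + 0.02² + 0.02² + 0.02² = 0.0004 + 0.8464 + 0.0004 + 0.0004 + 0.0004 = 0.8480
B_mega = 1 / 0.8480 = 1.1792
Σp_cyanᵢ² = 0.06² + 0.02² + 0.68² + 0.02² + 0.22² = 0.0036 + 0.0004 + 0.4624 + 0.0004 + 0.0484 = 0.5152
B_cyan = 1 / 0.5152 = 1.9410
Highest B → broadest niche (most generalist): Lepomis macrochirus (B = 4.84).

Lepomis macrochirus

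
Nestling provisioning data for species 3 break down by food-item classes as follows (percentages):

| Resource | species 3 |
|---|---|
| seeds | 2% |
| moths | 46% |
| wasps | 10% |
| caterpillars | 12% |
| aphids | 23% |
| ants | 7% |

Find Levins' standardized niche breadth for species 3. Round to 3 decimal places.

Convert percentages to proportions (divide by 100).
Σpᵢ² = 0.02² + 0.46² + 0.10² + 0.12² + 0.23² + 0.07² = 0.0004 + 0.2116 + 0.0100 + 0.0144 + 0.0529 + 0.0049 = 0.2942
B = 1 / 0.2942 = 3.39905
Bₛ = (B − 1)/(n − 1) = (3.39905 − 1)/(6 − 1) = 2.39905/5 = 0.47981

0.480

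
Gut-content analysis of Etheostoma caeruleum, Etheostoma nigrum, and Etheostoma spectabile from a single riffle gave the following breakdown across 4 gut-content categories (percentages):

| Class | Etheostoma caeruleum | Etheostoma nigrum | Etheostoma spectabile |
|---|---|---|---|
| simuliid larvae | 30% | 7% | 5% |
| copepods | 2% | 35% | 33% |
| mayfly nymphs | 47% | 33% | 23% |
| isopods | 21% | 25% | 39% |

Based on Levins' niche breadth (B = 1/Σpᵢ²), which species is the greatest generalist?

Etheostoma nigrum

Convert percentages to proportions (divide by 100).
Σp_caerᵢ² = 0.30² + 0.02² + 0.47² + 0.21² = 0.0900 + 0.0004 + 0.2209 + 0.0441 = 0.3554
B_caer = 1 / 0.3554 = 2.8137
Σp_nigrᵢ² = 0.07² + 0.35² + 0.33² + 0.25² = 0.0049 + 0.1225 + 0.1089 + 0.0625 = 0.2988
B_nigr = 1 / 0.2988 = 3.3467
Σp_specᵢ² = 0.05² + 0.33² + 0.23² + 0.39² = 0.0025 + 0.1089 + 0.0529 + 0.1521 = 0.3164
B_spec = 1 / 0.3164 = 3.1606
Highest B → broadest niche (most generalist): Etheostoma nigrum (B = 3.35).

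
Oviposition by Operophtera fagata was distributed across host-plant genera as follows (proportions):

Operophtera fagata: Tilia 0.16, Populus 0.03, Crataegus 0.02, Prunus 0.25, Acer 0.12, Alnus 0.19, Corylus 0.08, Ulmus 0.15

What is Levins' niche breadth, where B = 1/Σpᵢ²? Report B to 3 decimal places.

Σpᵢ² = 0.16² + 0.03² + 0.02² + 0.25² + 0.12² + 0.19² + 0.08² + 0.15² = 0.0256 + 0.0009 + 0.0004 + 0.0625 + 0.0144 + 0.0361 + 0.0064 + 0.0225 = 0.1688
B = 1 / 0.1688 = 5.92417

5.924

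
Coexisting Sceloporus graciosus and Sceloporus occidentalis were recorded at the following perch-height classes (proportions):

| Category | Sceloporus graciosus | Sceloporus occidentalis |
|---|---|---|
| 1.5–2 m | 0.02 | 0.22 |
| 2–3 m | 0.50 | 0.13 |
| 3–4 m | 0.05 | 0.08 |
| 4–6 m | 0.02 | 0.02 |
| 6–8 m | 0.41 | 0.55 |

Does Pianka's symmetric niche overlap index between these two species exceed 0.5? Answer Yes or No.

Σ p₁ᵢp₂ᵢ = 0.0044 + 0.0650 + 0.0040 + 0.0004 + 0.2255 = 0.2993
Σp_1ᵢ² = 0.02² + 0.50² + 0.05² + 0.02² + 0.41² = 0.0004 + 0.2500 + 0.0025 + 0.0004 + 0.1681 = 0.4214
Σp_2ᵢ² = 0.22² + 0.13² + 0.08² + 0.02² + 0.55² = 0.0484 + 0.0169 + 0.0064 + 0.0004 + 0.3025 = 0.3746
O = 0.2993 / √(0.4214 × 0.3746) = 0.2993 / 0.39731 = 0.7533
O = 0.7533 > 0.5 → Yes.

Yes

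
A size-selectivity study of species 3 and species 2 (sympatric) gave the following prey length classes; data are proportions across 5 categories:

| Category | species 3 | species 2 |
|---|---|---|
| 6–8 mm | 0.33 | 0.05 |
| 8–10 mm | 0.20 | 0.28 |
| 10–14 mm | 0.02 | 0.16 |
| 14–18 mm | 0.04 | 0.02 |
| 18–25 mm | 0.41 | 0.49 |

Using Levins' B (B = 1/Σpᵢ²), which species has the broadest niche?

species 3

Σp_3ᵢ² = 0.33² + 0.20² + 0.02² + 0.04² + 0.41² = 0.1089 + 0.0400 + 0.0004 + 0.0016 + 0.1681 = 0.3190
B_3 = 1 / 0.3190 = 3.1348
Σp_2ᵢ² = 0.05² + 0.28² + 0.16² + 0.02² + 0.49² = 0.0025 + 0.0784 + 0.0256 + 0.0004 + 0.2401 = 0.3470
B_2 = 1 / 0.3470 = 2.8818
Highest B → broadest niche (most generalist): species 3 (B = 3.13).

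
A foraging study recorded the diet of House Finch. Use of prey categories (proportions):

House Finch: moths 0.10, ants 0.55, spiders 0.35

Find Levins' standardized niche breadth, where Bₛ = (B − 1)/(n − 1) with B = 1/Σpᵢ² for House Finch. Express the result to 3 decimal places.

0.649

Σpᵢ² = 0.10² + 0.55² + 0.35² = 0.0100 + 0.3025 + 0.1225 = 0.4350
B = 1 / 0.4350 = 2.29885
Bₛ = (B − 1)/(n − 1) = (2.29885 − 1)/(3 − 1) = 1.29885/2 = 0.64943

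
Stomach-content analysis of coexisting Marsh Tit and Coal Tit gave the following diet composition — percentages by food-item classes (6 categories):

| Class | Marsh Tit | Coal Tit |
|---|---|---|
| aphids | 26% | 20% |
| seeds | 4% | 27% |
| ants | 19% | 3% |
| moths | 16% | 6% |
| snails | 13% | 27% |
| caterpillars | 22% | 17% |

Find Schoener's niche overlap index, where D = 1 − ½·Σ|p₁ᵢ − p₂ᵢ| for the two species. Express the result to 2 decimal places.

0.63

Convert percentages to proportions (divide by 100).
Σ|p₁ᵢ − p₂ᵢ| = 0.06 + 0.23 + 0.16 + 0.10 + 0.14 + 0.05 = 0.74
D = 1 − ½ × 0.74 = 1 − 0.370 = 0.6300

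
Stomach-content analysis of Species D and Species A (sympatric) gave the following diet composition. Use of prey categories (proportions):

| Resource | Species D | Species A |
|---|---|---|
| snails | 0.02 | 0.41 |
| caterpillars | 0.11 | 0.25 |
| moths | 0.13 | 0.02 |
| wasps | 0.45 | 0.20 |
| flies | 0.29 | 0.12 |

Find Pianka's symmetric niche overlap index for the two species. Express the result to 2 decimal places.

Σ p₁ᵢp₂ᵢ = 0.0082 + 0.0275 + 0.0026 + 0.0900 + 0.0348 = 0.1631
Σp_1ᵢ² = 0.02² + 0.11² + 0.13² + 0.45² + 0.29² = 0.0004 + 0.0121 + 0.0169 + 0.2025 + 0.0841 = 0.3160
Σp_2ᵢ² = 0.41² + 0.25² + 0.02² + 0.20² + 0.12² = 0.1681 + 0.0625 + 0.0004 + 0.0400 + 0.0144 = 0.2854
O = 0.1631 / √(0.3160 × 0.2854) = 0.1631 / 0.30031 = 0.5431

0.54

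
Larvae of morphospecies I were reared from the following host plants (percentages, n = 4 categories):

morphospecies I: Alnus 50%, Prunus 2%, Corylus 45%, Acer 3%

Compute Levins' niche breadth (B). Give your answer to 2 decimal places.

2.20

Convert percentages to proportions (divide by 100).
Σpᵢ² = 0.50² + 0.02² + 0.45² + 0.03² = 0.2500 + 0.0004 + 0.2025 + 0.0009 = 0.4538
B = 1 / 0.4538 = 2.2036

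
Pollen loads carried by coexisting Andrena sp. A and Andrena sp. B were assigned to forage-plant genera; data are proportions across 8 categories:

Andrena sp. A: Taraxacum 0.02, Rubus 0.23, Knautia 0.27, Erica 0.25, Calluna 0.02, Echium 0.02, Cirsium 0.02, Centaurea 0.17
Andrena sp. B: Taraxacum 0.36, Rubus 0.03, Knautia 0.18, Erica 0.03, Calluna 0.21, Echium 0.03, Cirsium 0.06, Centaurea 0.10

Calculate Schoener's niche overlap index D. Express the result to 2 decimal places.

Σ|p₁ᵢ − p₂ᵢ| = 0.34 + 0.20 + 0.09 + 0.22 + 0.19 + 0.01 + 0.04 + 0.07 = 1.16
D = 1 − ½ × 1.16 = 1 − 0.580 = 0.4200

0.42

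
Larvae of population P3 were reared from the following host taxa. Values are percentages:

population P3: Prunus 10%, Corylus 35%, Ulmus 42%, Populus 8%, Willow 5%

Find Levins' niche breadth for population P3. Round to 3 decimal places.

Convert percentages to proportions (divide by 100).
Σpᵢ² = 0.10² + 0.35² + 0.42² + 0.08² + 0.05² = 0.0100 + 0.1225 + 0.1764 + 0.0064 + 0.0025 = 0.3178
B = 1 / 0.3178 = 3.14663

3.147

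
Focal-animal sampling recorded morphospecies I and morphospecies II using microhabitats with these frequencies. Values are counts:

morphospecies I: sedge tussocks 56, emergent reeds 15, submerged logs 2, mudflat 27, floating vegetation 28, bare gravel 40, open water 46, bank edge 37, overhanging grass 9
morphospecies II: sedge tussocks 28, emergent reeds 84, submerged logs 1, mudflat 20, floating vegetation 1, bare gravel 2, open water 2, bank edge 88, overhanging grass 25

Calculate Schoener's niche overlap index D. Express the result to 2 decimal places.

0.45

Proportions for morphospecies I (n=260): 56/260=0.2154, 15/260=0.0577, 2/260=0.0077, 27/260=0.1038, 28/260=0.1077, 40/260=0.1538, 46/260=0.1769, 37/260=0.1423, 9/260=0.0346
Proportions for morphospecies II (n=251): 28/251=0.1116, 84/251=0.3347, 1/251=0.0040, 20/251=0.0797, 1/251=0.0040, 2/251=0.0080, 2/251=0.0080, 88/251=0.3506, 25/251=0.0996
Σ|p₁ᵢ − p₂ᵢ| = 0.1038 + 0.2770 + 0.0037 + 0.0241 + 0.1037 + 0.1458 + 0.1689 + 0.2083 + 0.0650 = 1.1003
D = 1 − ½ × 1.1003 = 1 − 0.55015 = 0.44985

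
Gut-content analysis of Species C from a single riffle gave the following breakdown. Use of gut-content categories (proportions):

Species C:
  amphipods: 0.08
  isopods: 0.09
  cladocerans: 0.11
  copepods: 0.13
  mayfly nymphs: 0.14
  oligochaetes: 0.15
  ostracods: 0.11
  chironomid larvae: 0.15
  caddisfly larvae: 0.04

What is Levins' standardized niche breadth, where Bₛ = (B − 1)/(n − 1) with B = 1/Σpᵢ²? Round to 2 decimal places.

0.90

Σpᵢ² = 0.08² + 0.09² + 0.11² + 0.13² + 0.14² + 0.15² + 0.11² + 0.15² + 0.04² = 0.0064 + 0.0081 + 0.0121 + 0.0169 + 0.0196 + 0.0225 + 0.0121 + 0.0225 + 0.0016 = 0.1218
B = 1 / 0.1218 = 8.2102
Bₛ = (B − 1)/(n − 1) = (8.2102 − 1)/(9 − 1) = 7.2102/8 = 0.9013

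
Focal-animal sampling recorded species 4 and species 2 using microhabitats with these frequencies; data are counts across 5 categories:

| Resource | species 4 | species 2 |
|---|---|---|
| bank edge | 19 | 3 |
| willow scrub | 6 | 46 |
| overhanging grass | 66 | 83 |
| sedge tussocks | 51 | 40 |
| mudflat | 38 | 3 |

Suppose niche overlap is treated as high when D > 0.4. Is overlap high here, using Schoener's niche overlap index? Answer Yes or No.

Proportions for species 4 (n=180): 19/180=0.1056, 6/180=0.0333, 66/180=0.3667, 51/180=0.2833, 38/180=0.2111
Proportions for species 2 (n=175): 3/175=0.0171, 46/175=0.2629, 83/175=0.4743, 40/175=0.2286, 3/175=0.0171
Σ|p₁ᵢ − p₂ᵢ| = 0.0885 + 0.2296 + 0.1076 + 0.0547 + 0.1940 = 0.6744
D = 1 − ½ × 0.6744 = 1 − 0.33720 = 0.66280
D = 0.66280 > 0.4 → Yes.

Yes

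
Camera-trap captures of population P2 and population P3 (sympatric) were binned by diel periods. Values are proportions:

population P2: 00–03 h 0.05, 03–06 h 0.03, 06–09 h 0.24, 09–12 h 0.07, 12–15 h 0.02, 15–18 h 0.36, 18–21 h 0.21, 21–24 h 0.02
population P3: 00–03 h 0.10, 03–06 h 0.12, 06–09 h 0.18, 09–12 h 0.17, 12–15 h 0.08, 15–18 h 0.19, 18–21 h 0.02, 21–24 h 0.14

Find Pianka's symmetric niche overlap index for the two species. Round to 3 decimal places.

Σ p₁ᵢp₂ᵢ = 0.0050 + 0.0036 + 0.0432 + 0.0119 + 0.0016 + 0.0684 + 0.0042 + 0.0028 = 0.1407
Σp_1ᵢ² = 0.05² + 0.03² + 0.24² + 0.07² + 0.02² + 0.36² + 0.21² + 0.02² = 0.0025 + 0.0009 + 0.0576 + 0.0049 + 0.0004 + 0.1296 + 0.0441 + 0.0004 = 0.2404
Σp_2ᵢ² = 0.10² + 0.12² + 0.18² + 0.17² + 0.08² + 0.19² + 0.02² + 0.14² = 0.0100 + 0.0144 + 0.0324 + 0.0289 + 0.0064 + 0.0361 + 0.0004 + 0.0196 = 0.1482
O = 0.1407 / √(0.2404 × 0.1482) = 0.1407 / 0.188752 = 0.74542

0.745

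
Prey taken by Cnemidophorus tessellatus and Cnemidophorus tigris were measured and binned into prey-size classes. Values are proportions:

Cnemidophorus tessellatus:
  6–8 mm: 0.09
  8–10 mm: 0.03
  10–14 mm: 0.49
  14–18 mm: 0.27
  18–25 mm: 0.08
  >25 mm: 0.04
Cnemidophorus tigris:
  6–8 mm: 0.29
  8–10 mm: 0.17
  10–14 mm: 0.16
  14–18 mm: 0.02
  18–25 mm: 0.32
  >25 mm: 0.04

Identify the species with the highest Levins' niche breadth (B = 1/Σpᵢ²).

Σp_tessᵢ² = 0.09² + 0.03² + 0.49² + 0.27² + 0.08² + 0.04² = 0.0081 + 0.0009 + 0.2401 + 0.0729 + 0.0064 + 0.0016 = 0.3300
B_tess = 1 / 0.3300 = 3.0303
Σp_tigrᵢ² = 0.29² + 0.17² + 0.16² + 0.02² + 0.32² + 0.04² = 0.0841 + 0.0289 + 0.0256 + 0.0004 + 0.1024 + 0.0016 = 0.2430
B_tigr = 1 / 0.2430 = 4.1152
Highest B → broadest niche (most generalist): Cnemidophorus tigris (B = 4.12).

Cnemidophorus tigris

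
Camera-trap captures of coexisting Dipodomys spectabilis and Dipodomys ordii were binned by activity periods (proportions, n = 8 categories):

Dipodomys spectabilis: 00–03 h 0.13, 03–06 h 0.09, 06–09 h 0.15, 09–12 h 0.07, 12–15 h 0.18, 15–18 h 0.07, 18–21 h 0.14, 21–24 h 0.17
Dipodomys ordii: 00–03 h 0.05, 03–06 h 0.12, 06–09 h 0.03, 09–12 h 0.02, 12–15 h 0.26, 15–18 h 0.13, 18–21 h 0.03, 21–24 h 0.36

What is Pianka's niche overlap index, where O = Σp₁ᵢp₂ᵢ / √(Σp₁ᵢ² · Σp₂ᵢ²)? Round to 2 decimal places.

0.80

Σ p₁ᵢp₂ᵢ = 0.0065 + 0.0108 + 0.0045 + 0.0014 + 0.0468 + 0.0091 + 0.0042 + 0.0612 = 0.1445
Σp_1ᵢ² = 0.13² + 0.09² + 0.15² + 0.07² + 0.18² + 0.07² + 0.14² + 0.17² = 0.0169 + 0.0081 + 0.0225 + 0.0049 + 0.0324 + 0.0049 + 0.0196 + 0.0289 = 0.1382
Σp_2ᵢ² = 0.05² + 0.12² + 0.03² + 0.02² + 0.26² + 0.13² + 0.03² + 0.36² = 0.0025 + 0.0144 + 0.0009 + 0.0004 + 0.0676 + 0.0169 + 0.0009 + 0.1296 = 0.2332
O = 0.1445 / √(0.1382 × 0.2332) = 0.1445 / 0.17952 = 0.8049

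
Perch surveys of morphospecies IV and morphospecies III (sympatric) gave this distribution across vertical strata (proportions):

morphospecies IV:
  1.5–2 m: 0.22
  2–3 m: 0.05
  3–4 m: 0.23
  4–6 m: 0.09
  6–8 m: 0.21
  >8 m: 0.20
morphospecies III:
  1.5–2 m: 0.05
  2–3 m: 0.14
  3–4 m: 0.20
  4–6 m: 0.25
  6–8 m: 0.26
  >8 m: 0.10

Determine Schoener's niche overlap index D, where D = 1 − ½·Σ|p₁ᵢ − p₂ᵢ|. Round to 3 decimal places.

Σ|p₁ᵢ − p₂ᵢ| = 0.17 + 0.09 + 0.03 + 0.16 + 0.05 + 0.10 = 0.60
D = 1 − ½ × 0.60 = 1 − 0.300 = 0.70000

0.700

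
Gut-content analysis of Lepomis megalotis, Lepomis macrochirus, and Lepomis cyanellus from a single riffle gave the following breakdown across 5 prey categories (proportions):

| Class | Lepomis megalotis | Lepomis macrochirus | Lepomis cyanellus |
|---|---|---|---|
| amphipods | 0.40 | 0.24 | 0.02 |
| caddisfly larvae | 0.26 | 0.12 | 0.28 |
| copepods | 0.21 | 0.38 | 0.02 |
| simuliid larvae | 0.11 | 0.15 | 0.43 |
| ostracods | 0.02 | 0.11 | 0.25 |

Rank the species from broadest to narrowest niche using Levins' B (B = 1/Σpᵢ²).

Σp_megaᵢ² = 0.40² + 0.26² + 0.21² + 0.11² + 0.02² = 0.1600 + 0.0676 + 0.0441 + 0.0121 + 0.0004 = 0.2842
B_mega = 1 / 0.2842 = 3.5186
Σp_macrᵢ² = 0.24² + 0.12² + 0.38² + 0.15² + 0.11² = 0.0576 + 0.0144 + 0.1444 + 0.0225 + 0.0121 = 0.2510
B_macr = 1 / 0.2510 = 3.9841
Σp_cyanᵢ² = 0.02² + 0.28² + 0.02² + 0.43² + 0.25² = 0.0004 + 0.0784 + 0.0004 + 0.1849 + 0.0625 = 0.3266
B_cyan = 1 / 0.3266 = 3.0618
Ranking by B (broadest → narrowest): Lepomis macrochirus (3.98) > Lepomis megalotis (3.52) > Lepomis cyanellus (3.06)

Lepomis macrochirus > Lepomis megalotis > Lepomis cyanellus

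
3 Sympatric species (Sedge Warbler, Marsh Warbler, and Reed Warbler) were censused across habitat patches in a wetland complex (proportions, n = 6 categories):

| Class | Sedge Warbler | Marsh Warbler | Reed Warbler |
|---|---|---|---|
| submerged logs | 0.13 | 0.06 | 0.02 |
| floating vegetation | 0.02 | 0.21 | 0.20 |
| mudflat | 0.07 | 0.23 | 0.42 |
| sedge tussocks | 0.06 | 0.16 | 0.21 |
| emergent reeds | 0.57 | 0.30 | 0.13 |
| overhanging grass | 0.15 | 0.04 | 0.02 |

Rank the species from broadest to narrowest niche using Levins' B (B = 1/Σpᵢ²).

Σp_Sedgᵢ² = 0.13² + 0.02² + 0.07² + 0.06² + 0.57² + 0.15² = 0.0169 + 0.0004 + 0.0049 + 0.0036 + 0.3249 + 0.0225 = 0.3732
B_Sedg = 1 / 0.3732 = 2.6795
Σp_Marsᵢ² = 0.06² + 0.21² + 0.23² + 0.16² + 0.30² + 0.04² = 0.0036 + 0.0441 + 0.0529 + 0.0256 + 0.0900 + 0.0016 = 0.2178
B_Mars = 1 / 0.2178 = 4.5914
Σp_Reedᵢ² = 0.02² + 0.20² + 0.42² + 0.21² + 0.13² + 0.02² = 0.0004 + 0.0400 + 0.1764 + 0.0441 + 0.0169 + 0.0004 = 0.2782
B_Reed = 1 / 0.2782 = 3.5945
Ranking by B (broadest → narrowest): Marsh Warbler (4.59) > Reed Warbler (3.59) > Sedge Warbler (2.68)

Marsh Warbler > Reed Warbler > Sedge Warbler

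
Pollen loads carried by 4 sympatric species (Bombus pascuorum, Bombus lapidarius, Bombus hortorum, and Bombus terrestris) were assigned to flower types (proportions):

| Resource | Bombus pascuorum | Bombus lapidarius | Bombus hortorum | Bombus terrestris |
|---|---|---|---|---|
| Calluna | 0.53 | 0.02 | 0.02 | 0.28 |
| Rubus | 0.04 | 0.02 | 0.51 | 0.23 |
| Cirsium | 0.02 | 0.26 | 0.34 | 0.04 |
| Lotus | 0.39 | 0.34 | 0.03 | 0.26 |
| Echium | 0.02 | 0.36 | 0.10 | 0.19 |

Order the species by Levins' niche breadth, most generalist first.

Bombus terrestris > Bombus lapidarius > Bombus hortorum > Bombus pascuorum

Σp_pascᵢ² = 0.53² + 0.04² + 0.02² + 0.39² + 0.02² = 0.2809 + 0.0016 + 0.0004 + 0.1521 + 0.0004 = 0.4354
B_pasc = 1 / 0.4354 = 2.2967
Σp_lapiᵢ² = 0.02² + 0.02² + 0.26² + 0.34² + 0.36² = 0.0004 + 0.0004 + 0.0676 + 0.1156 + 0.1296 = 0.3136
B_lapi = 1 / 0.3136 = 3.1888
Σp_hortᵢ² = 0.02² + 0.51² + 0.34² + 0.03² + 0.10² = 0.0004 + 0.2601 + 0.1156 + 0.0009 + 0.0100 = 0.3870
B_hort = 1 / 0.3870 = 2.5840
Σp_terrᵢ² = 0.28² + 0.23² + 0.04² + 0.26² + 0.19² = 0.0784 + 0.0529 + 0.0016 + 0.0676 + 0.0361 = 0.2366
B_terr = 1 / 0.2366 = 4.2265
Ranking by B (broadest → narrowest): Bombus terrestris (4.23) > Bombus lapidarius (3.19) > Bombus hortorum (2.58) > Bombus pascuorum (2.30)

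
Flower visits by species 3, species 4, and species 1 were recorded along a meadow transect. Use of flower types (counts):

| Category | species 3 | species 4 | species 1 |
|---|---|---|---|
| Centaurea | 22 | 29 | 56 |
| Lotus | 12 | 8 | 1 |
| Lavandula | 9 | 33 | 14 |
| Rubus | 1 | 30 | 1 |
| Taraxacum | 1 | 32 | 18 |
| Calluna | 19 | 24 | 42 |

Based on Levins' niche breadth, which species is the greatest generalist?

Proportions for species 3 (n=64): 22/64=0.3438, 12/64=0.1875, 9/64=0.1406, 1/64=0.0156, 1/64=0.0156, 19/64=0.2969
Proportions for species 4 (n=156): 29/156=0.1859, 8/156=0.0513, 33/156=0.2115, 30/156=0.1923, 32/156=0.2051, 24/156=0.1538
Proportions for species 1 (n=132): 56/132=0.4242, 1/132=0.0076, 14/132=0.1061, 1/132=0.0076, 18/132=0.1364, 42/132=0.3182
Σp_3ᵢ² = 0.3438² + 0.1875² + 0.1406² + 0.0156² + 0.0156² + 0.2969² = 0.118198 + 0.035156 + 0.019768 + 0.000243 + 0.000243 + 0.088150 = 0.261758
B_3 = 1 / 0.261758 = 3.8203
Σp_4ᵢ² = 0.1859² + 0.0513² + 0.2115² + 0.1923² + 0.2051² + 0.1538² = 0.034559 + 0.002632 + 0.044732 + 0.036979 + 0.042066 + 0.023654 = 0.184622
B_4 = 1 / 0.184622 = 5.4165
Σp_1ᵢ² = 0.4242² + 0.0076² + 0.1061² + 0.0076² + 0.1364² + 0.3182² = 0.179946 + 0.000058 + 0.011257 + 0.000058 + 0.018605 + 0.101251 = 0.311175
B_1 = 1 / 0.311175 = 3.2136
Highest B → broadest niche (most generalist): species 4 (B = 5.42).

species 4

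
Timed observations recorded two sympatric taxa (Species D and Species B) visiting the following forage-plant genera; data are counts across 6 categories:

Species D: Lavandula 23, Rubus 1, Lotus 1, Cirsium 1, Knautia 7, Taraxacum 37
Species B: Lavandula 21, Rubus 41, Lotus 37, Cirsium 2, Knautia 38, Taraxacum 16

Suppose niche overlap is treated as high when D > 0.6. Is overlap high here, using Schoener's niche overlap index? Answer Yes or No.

No

Proportions for Species D (n=70): 23/70=0.3286, 1/70=0.0143, 1/70=0.0143, 1/70=0.0143, 7/70=0.1000, 37/70=0.5286
Proportions for Species B (n=155): 21/155=0.1355, 41/155=0.2645, 37/155=0.2387, 2/155=0.0129, 38/155=0.2452, 16/155=0.1032
Σ|p₁ᵢ − p₂ᵢ| = 0.1931 + 0.2502 + 0.2244 + 0.0014 + 0.1452 + 0.4254 = 1.2397
D = 1 − ½ × 1.2397 = 1 − 0.61985 = 0.38015
D = 0.38015 < 0.6 → No.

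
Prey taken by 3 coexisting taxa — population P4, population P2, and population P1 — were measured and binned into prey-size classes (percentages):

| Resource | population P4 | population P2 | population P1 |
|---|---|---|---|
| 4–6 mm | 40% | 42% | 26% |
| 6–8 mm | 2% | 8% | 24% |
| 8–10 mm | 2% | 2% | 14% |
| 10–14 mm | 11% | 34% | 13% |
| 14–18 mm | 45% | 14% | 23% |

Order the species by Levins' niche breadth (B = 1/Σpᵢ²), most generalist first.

population P1 > population P2 > population P4

Convert percentages to proportions (divide by 100).
Σp_P4ᵢ² = 0.40² + 0.02² + 0.02² + 0.11² + 0.45² = 0.1600 + 0.0004 + 0.0004 + 0.0121 + 0.2025 = 0.3754
B_P4 = 1 / 0.3754 = 2.6638
Σp_P2ᵢ² = 0.42² + 0.08² + 0.02² + 0.34² + 0.14² = 0.1764 + 0.0064 + 0.0004 + 0.1156 + 0.0196 = 0.3184
B_P2 = 1 / 0.3184 = 3.1407
Σp_P1ᵢ² = 0.26² + 0.24² + 0.14² + 0.13² + 0.23² = 0.0676 + 0.0576 + 0.0196 + 0.0169 + 0.0529 = 0.2146
B_P1 = 1 / 0.2146 = 4.6598
Ranking by B (broadest → narrowest): population P1 (4.66) > population P2 (3.14) > population P4 (2.66)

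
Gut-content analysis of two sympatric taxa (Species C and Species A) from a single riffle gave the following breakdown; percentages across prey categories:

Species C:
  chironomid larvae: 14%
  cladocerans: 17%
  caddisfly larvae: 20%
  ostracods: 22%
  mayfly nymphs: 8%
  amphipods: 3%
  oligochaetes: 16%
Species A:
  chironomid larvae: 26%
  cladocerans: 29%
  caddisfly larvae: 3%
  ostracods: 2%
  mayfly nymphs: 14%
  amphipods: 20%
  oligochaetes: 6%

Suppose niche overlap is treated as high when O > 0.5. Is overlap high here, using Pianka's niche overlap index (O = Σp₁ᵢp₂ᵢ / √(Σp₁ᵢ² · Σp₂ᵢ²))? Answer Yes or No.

Yes

Convert percentages to proportions (divide by 100).
Σ p₁ᵢp₂ᵢ = 0.0364 + 0.0493 + 0.0060 + 0.0044 + 0.0112 + 0.0060 + 0.0096 = 0.1229
Σp_1ᵢ² = 0.14² + 0.17² + 0.20² + 0.22² + 0.08² + 0.03² + 0.16² = 0.0196 + 0.0289 + 0.0400 + 0.0484 + 0.0064 + 0.0009 + 0.0256 = 0.1698
Σp_2ᵢ² = 0.26² + 0.29² + 0.03² + 0.02² + 0.14² + 0.20² + 0.06² = 0.0676 + 0.0841 + 0.0009 + 0.0004 + 0.0196 + 0.0400 + 0.0036 = 0.2162
O = 0.1229 / √(0.1698 × 0.2162) = 0.1229 / 0.19160 = 0.6414
O = 0.6414 > 0.5 → Yes.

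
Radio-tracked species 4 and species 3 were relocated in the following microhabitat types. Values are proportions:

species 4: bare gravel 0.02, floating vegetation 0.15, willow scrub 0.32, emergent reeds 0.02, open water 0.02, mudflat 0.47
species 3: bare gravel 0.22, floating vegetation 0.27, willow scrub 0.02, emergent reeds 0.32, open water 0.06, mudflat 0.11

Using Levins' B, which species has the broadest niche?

Σp_4ᵢ² = 0.02² + 0.15² + 0.32² + 0.02² + 0.02² + 0.47² = 0.0004 + 0.0225 + 0.1024 + 0.0004 + 0.0004 + 0.2209 = 0.3470
B_4 = 1 / 0.3470 = 2.8818
Σp_3ᵢ² = 0.22² + 0.27² + 0.02² + 0.32² + 0.06² + 0.11² = 0.0484 + 0.0729 + 0.0004 + 0.1024 + 0.0036 + 0.0121 = 0.2398
B_3 = 1 / 0.2398 = 4.1701
Highest B → broadest niche (most generalist): species 3 (B = 4.17).

species 3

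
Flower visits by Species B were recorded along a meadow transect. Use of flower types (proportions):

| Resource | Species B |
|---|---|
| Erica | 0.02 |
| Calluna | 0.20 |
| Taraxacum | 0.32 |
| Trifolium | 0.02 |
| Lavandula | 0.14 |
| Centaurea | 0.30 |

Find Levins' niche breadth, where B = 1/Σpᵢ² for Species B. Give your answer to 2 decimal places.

Σpᵢ² = 0.02² + 0.20² + 0.32² + 0.02² + 0.14² + 0.30² = 0.0004 + 0.0400 + 0.1024 + 0.0004 + 0.0196 + 0.0900 = 0.2528
B = 1 / 0.2528 = 3.9557

3.96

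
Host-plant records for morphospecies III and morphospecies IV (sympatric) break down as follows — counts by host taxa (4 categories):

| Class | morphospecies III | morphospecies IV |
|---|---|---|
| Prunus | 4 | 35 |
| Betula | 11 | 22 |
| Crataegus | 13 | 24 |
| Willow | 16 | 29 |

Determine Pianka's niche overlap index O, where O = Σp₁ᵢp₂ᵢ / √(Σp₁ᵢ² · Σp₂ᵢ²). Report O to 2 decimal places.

Proportions for morphospecies III (n=44): 4/44=0.0909, 11/44=0.2500, 13/44=0.2955, 16/44=0.3636
Proportions for morphospecies IV (n=110): 35/110=0.3182, 22/110=0.2000, 24/110=0.2182, 29/110=0.2636
Σ p₁ᵢp₂ᵢ = 0.028924 + 0.050000 + 0.064478 + 0.095845 = 0.239247
Σp_1ᵢ² = 0.0909² + 0.2500² + 0.2955² + 0.3636² = 0.008263 + 0.062500 + 0.087320 + 0.132205 = 0.290288
Σp_2ᵢ² = 0.3182² + 0.2000² + 0.2182² + 0.2636² = 0.101251 + 0.040000 + 0.047611 + 0.069485 = 0.258347
O = 0.239247 / √(0.290288 × 0.258347) = 0.239247 / 0.2738522 = 0.8736

0.87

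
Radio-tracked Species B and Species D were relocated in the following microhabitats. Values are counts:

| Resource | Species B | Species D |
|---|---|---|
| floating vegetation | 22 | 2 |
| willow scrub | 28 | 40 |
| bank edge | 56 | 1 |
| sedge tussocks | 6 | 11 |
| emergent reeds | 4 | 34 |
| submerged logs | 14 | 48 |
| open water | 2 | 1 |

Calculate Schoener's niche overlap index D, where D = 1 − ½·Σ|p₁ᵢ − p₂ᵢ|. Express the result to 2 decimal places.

Proportions for Species B (n=132): 22/132=0.1667, 28/132=0.2121, 56/132=0.4242, 6/132=0.0455, 4/132=0.0303, 14/132=0.1061, 2/132=0.0152
Proportions for Species D (n=137): 2/137=0.0146, 40/137=0.2920, 1/137=0.0073, 11/137=0.0803, 34/137=0.2482, 48/137=0.3504, 1/137=0.0073
Σ|p₁ᵢ − p₂ᵢ| = 0.1521 + 0.0799 + 0.4169 + 0.0348 + 0.2179 + 0.2443 + 0.0079 = 1.1538
D = 1 − ½ × 1.1538 = 1 − 0.57690 = 0.42310

0.42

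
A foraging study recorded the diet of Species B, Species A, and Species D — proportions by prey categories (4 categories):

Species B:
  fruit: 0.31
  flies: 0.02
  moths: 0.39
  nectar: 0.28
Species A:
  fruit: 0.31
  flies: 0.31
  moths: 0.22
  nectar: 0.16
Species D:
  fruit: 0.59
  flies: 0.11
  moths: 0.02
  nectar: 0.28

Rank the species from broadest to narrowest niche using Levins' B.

Species A > Species B > Species D

Σp_Bᵢ² = 0.31² + 0.02² + 0.39² + 0.28² = 0.0961 + 0.0004 + 0.1521 + 0.0784 = 0.3270
B_B = 1 / 0.3270 = 3.0581
Σp_Aᵢ² = 0.31² + 0.31² + 0.22² + 0.16² = 0.0961 + 0.0961 + 0.0484 + 0.0256 = 0.2662
B_A = 1 / 0.2662 = 3.7566
Σp_Dᵢ² = 0.59² + 0.11² + 0.02² + 0.28² = 0.3481 + 0.0121 + 0.0004 + 0.0784 = 0.4390
B_D = 1 / 0.4390 = 2.2779
Ranking by B (broadest → narrowest): Species A (3.76) > Species B (3.06) > Species D (2.28)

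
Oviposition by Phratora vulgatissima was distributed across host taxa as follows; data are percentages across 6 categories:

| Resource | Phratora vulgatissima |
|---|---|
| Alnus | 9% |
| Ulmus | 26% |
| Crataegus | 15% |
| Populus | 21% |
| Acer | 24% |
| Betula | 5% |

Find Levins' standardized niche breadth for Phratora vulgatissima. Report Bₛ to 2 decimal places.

Convert percentages to proportions (divide by 100).
Σpᵢ² = 0.09² + 0.26² + 0.15² + 0.21² + 0.24² + 0.05² = 0.0081 + 0.0676 + 0.0225 + 0.0441 + 0.0576 + 0.0025 = 0.2024
B = 1 / 0.2024 = 4.9407
Bₛ = (B − 1)/(n − 1) = (4.9407 − 1)/(6 − 1) = 3.9407/5 = 0.7881

0.79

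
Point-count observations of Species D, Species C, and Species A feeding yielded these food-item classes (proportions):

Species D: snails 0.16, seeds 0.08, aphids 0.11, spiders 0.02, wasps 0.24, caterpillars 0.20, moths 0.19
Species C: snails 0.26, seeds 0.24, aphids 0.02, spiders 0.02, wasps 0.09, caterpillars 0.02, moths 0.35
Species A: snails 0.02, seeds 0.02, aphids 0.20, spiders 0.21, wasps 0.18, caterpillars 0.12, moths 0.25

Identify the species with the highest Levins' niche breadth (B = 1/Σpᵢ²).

Species D

Σp_Dᵢ² = 0.16² + 0.08² + 0.11² + 0.02² + 0.24² + 0.20² + 0.19² = 0.0256 + 0.0064 + 0.0121 + 0.0004 + 0.0576 + 0.0400 + 0.0361 = 0.1782
B_D = 1 / 0.1782 = 5.6117
Σp_Cᵢ² = 0.26² + 0.24² + 0.02² + 0.02² + 0.09² + 0.02² + 0.35² = 0.0676 + 0.0576 + 0.0004 + 0.0004 + 0.0081 + 0.0004 + 0.1225 = 0.2570
B_C = 1 / 0.2570 = 3.8911
Σp_Aᵢ² = 0.02² + 0.02² + 0.20² + 0.21² + 0.18² + 0.12² + 0.25² = 0.0004 + 0.0004 + 0.0400 + 0.0441 + 0.0324 + 0.0144 + 0.0625 = 0.1942
B_A = 1 / 0.1942 = 5.1493
Highest B → broadest niche (most generalist): Species D (B = 5.61).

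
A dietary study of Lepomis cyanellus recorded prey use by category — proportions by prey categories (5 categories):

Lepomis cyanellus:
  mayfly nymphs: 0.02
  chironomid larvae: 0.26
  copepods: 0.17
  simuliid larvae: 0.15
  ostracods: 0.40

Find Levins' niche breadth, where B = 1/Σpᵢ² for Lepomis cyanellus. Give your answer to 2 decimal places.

3.58

Σpᵢ² = 0.02² + 0.26² + 0.17² + 0.15² + 0.40² = 0.0004 + 0.0676 + 0.0289 + 0.0225 + 0.1600 = 0.2794
B = 1 / 0.2794 = 3.5791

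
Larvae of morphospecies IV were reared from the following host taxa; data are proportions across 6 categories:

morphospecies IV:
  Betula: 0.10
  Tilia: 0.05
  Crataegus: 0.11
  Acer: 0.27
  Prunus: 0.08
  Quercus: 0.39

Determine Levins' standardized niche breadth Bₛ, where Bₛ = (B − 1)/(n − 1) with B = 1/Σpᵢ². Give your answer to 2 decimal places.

0.58

Σpᵢ² = 0.10² + 0.05² + 0.11² + 0.27² + 0.08² + 0.39² = 0.0100 + 0.0025 + 0.0121 + 0.0729 + 0.0064 + 0.1521 = 0.2560
B = 1 / 0.2560 = 3.9063
Bₛ = (B − 1)/(n − 1) = (3.9063 − 1)/(6 − 1) = 2.9063/5 = 0.5813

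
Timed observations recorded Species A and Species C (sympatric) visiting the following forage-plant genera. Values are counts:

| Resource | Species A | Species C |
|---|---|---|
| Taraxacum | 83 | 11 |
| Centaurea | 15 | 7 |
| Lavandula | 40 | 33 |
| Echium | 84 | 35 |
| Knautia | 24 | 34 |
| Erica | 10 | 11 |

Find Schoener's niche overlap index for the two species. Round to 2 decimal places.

0.69

Proportions for Species A (n=256): 83/256=0.3242, 15/256=0.0586, 40/256=0.1563, 84/256=0.3281, 24/256=0.0938, 10/256=0.0391
Proportions for Species C (n=131): 11/131=0.0840, 7/131=0.0534, 33/131=0.2519, 35/131=0.2672, 34/131=0.2595, 11/131=0.0840
Σ|p₁ᵢ − p₂ᵢ| = 0.2402 + 0.0052 + 0.0956 + 0.0609 + 0.1657 + 0.0449 = 0.6125
D = 1 − ½ × 0.6125 = 1 − 0.30625 = 0.69375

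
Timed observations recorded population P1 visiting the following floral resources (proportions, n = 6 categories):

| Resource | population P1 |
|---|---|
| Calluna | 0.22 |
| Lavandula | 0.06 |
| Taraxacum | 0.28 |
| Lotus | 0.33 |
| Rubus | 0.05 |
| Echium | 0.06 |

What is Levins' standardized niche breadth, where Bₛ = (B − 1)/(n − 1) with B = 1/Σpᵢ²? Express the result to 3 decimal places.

Σpᵢ² = 0.22² + 0.06² + 0.28² + 0.33² + 0.05² + 0.06² = 0.0484 + 0.0036 + 0.0784 + 0.1089 + 0.0025 + 0.0036 = 0.2454
B = 1 / 0.2454 = 4.07498
Bₛ = (B − 1)/(n − 1) = (4.07498 − 1)/(6 − 1) = 3.07498/5 = 0.61500

0.615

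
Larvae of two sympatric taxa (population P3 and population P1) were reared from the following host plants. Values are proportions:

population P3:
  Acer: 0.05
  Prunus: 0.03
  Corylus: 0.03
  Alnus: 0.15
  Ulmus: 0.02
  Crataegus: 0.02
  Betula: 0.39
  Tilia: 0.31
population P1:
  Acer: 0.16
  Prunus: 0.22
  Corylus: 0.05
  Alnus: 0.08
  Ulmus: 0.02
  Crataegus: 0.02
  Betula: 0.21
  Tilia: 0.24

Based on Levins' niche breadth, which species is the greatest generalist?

population P1

Σp_P3ᵢ² = 0.05² + 0.03² + 0.03² + 0.15² + 0.02² + 0.02² + 0.39² + 0.31² = 0.0025 + 0.0009 + 0.0009 + 0.0225 + 0.0004 + 0.0004 + 0.1521 + 0.0961 = 0.2758
B_P3 = 1 / 0.2758 = 3.6258
Σp_P1ᵢ² = 0.16² + 0.22² + 0.05² + 0.08² + 0.02² + 0.02² + 0.21² + 0.24² = 0.0256 + 0.0484 + 0.0025 + 0.0064 + 0.0004 + 0.0004 + 0.0441 + 0.0576 = 0.1854
B_P1 = 1 / 0.1854 = 5.3937
Highest B → broadest niche (most generalist): population P1 (B = 5.39).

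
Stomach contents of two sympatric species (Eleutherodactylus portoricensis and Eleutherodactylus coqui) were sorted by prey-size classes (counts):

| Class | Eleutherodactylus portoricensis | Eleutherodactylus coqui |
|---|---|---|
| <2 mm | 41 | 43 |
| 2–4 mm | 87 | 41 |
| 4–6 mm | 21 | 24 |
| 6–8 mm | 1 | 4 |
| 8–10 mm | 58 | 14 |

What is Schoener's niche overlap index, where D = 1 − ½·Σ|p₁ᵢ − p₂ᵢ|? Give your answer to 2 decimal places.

Proportions for Eleutherodactylus portoricensis (n=208): 41/208=0.1971, 87/208=0.4183, 21/208=0.1010, 1/208=0.0048, 58/208=0.2788
Proportions for Eleutherodactylus coqui (n=126): 43/126=0.3413, 41/126=0.3254, 24/126=0.1905, 4/126=0.0317, 14/126=0.1111
Σ|p₁ᵢ − p₂ᵢ| = 0.1442 + 0.0929 + 0.0895 + 0.0269 + 0.1677 = 0.5212
D = 1 − ½ × 0.5212 = 1 − 0.26060 = 0.73940

0.74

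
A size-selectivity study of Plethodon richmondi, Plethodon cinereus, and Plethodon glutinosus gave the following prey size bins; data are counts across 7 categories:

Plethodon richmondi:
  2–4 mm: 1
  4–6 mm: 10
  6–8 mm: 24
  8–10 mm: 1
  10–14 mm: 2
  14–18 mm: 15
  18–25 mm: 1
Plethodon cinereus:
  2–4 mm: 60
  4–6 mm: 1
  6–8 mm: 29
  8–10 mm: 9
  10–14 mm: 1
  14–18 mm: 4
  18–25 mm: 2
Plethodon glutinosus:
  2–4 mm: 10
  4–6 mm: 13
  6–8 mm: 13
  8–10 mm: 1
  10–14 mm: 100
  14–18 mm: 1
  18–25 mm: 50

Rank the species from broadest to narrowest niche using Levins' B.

Plethodon richmondi > Plethodon glutinosus > Plethodon cinereus

Proportions for Plethodon richmondi (n=54): 1/54=0.0185, 10/54=0.1852, 24/54=0.4444, 1/54=0.0185, 2/54=0.0370, 15/54=0.2778, 1/54=0.0185
Proportions for Plethodon cinereus (n=106): 60/106=0.5660, 1/106=0.0094, 29/106=0.2736, 9/106=0.0849, 1/106=0.0094, 4/106=0.0377, 2/106=0.0189
Proportions for Plethodon glutinosus (n=188): 10/188=0.0532, 13/188=0.0691, 13/188=0.0691, 1/188=0.0053, 100/188=0.5319, 1/188=0.0053, 50/188=0.2660
Σp_richᵢ² = 0.0185² + 0.1852² + 0.4444² + 0.0185² + 0.0370² + 0.2778² + 0.0185² = 0.000342 + 0.034299 + 0.197491 + 0.000342 + 0.001369 + 0.077173 + 0.000342 = 0.311358
B_rich = 1 / 0.311358 = 3.2117
Σp_cineᵢ² = 0.5660² + 0.0094² + 0.2736² + 0.0849² + 0.0094² + 0.0377² + 0.0189² = 0.320356 + 0.000088 + 0.074857 + 0.007208 + 0.000088 + 0.001421 + 0.000357 = 0.404375
B_cine = 1 / 0.404375 = 2.4730
Σp_glutᵢ² = 0.0532² + 0.0691² + 0.0691² + 0.0053² + 0.5319² + 0.0053² + 0.2660² = 0.002830 + 0.004775 + 0.004775 + 0.000028 + 0.282918 + 0.000028 + 0.070756 = 0.366110
B_glut = 1 / 0.366110 = 2.7314
Ranking by B (broadest → narrowest): Plethodon richmondi (3.21) > Plethodon glutinosus (2.73) > Plethodon cinereus (2.47)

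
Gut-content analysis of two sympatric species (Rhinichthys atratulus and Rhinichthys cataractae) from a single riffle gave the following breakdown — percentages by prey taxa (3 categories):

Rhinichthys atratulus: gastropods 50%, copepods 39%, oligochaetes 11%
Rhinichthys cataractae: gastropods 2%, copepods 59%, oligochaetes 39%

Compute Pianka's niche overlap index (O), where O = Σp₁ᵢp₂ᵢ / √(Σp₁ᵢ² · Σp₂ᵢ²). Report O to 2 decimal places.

Convert percentages to proportions (divide by 100).
Σ p₁ᵢp₂ᵢ = 0.0100 + 0.2301 + 0.0429 = 0.2830
Σp_1ᵢ² = 0.50² + 0.39² + 0.11² = 0.2500 + 0.1521 + 0.0121 = 0.4142
Σp_2ᵢ² = 0.02² + 0.59² + 0.39² = 0.0004 + 0.3481 + 0.1521 = 0.5006
O = 0.2830 / √(0.4142 × 0.5006) = 0.2830 / 0.45536 = 0.6215

0.62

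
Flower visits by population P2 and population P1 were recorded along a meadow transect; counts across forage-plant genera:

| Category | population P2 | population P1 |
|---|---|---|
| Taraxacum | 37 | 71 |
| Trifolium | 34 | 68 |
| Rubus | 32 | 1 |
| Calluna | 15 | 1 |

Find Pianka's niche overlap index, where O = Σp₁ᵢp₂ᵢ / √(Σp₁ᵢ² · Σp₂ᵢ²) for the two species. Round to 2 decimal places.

0.83

Proportions for population P2 (n=118): 37/118=0.3136, 34/118=0.2881, 32/118=0.2712, 15/118=0.1271
Proportions for population P1 (n=141): 71/141=0.5035, 68/141=0.4823, 1/141=0.0071, 1/141=0.0071
Σ p₁ᵢp₂ᵢ = 0.157898 + 0.138951 + 0.001926 + 0.000902 = 0.299677
Σp_1ᵢ² = 0.3136² + 0.2881² + 0.2712² + 0.1271² = 0.098345 + 0.083002 + 0.073549 + 0.016154 = 0.271050
Σp_2ᵢ² = 0.5035² + 0.4823² + 0.0071² + 0.0071² = 0.253512 + 0.232613 + 0.000050 + 0.000050 = 0.486225
O = 0.299677 / √(0.271050 × 0.486225) = 0.299677 / 0.3630307 = 0.8255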